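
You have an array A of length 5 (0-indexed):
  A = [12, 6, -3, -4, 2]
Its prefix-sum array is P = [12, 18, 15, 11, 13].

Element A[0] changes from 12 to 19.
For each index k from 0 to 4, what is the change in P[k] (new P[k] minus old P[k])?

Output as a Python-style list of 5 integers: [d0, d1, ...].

Answer: [7, 7, 7, 7, 7]

Derivation:
Element change: A[0] 12 -> 19, delta = 7
For k < 0: P[k] unchanged, delta_P[k] = 0
For k >= 0: P[k] shifts by exactly 7
Delta array: [7, 7, 7, 7, 7]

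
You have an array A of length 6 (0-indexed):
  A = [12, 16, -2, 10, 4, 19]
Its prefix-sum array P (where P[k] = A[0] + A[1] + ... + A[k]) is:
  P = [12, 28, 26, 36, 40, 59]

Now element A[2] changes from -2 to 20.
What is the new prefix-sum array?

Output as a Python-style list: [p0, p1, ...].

Change: A[2] -2 -> 20, delta = 22
P[k] for k < 2: unchanged (A[2] not included)
P[k] for k >= 2: shift by delta = 22
  P[0] = 12 + 0 = 12
  P[1] = 28 + 0 = 28
  P[2] = 26 + 22 = 48
  P[3] = 36 + 22 = 58
  P[4] = 40 + 22 = 62
  P[5] = 59 + 22 = 81

Answer: [12, 28, 48, 58, 62, 81]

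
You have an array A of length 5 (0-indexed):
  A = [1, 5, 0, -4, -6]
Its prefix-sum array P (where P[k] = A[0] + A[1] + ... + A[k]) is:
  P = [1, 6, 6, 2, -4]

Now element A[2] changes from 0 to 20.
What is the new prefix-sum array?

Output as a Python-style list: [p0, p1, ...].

Answer: [1, 6, 26, 22, 16]

Derivation:
Change: A[2] 0 -> 20, delta = 20
P[k] for k < 2: unchanged (A[2] not included)
P[k] for k >= 2: shift by delta = 20
  P[0] = 1 + 0 = 1
  P[1] = 6 + 0 = 6
  P[2] = 6 + 20 = 26
  P[3] = 2 + 20 = 22
  P[4] = -4 + 20 = 16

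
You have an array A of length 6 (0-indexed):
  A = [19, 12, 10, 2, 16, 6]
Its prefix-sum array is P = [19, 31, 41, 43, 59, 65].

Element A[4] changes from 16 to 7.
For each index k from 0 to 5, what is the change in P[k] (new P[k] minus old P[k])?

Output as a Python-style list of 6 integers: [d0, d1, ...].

Element change: A[4] 16 -> 7, delta = -9
For k < 4: P[k] unchanged, delta_P[k] = 0
For k >= 4: P[k] shifts by exactly -9
Delta array: [0, 0, 0, 0, -9, -9]

Answer: [0, 0, 0, 0, -9, -9]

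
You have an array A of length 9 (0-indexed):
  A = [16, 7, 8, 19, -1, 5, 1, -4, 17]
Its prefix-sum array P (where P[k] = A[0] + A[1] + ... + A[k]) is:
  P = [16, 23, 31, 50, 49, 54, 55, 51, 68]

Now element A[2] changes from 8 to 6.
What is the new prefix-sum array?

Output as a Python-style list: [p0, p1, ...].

Answer: [16, 23, 29, 48, 47, 52, 53, 49, 66]

Derivation:
Change: A[2] 8 -> 6, delta = -2
P[k] for k < 2: unchanged (A[2] not included)
P[k] for k >= 2: shift by delta = -2
  P[0] = 16 + 0 = 16
  P[1] = 23 + 0 = 23
  P[2] = 31 + -2 = 29
  P[3] = 50 + -2 = 48
  P[4] = 49 + -2 = 47
  P[5] = 54 + -2 = 52
  P[6] = 55 + -2 = 53
  P[7] = 51 + -2 = 49
  P[8] = 68 + -2 = 66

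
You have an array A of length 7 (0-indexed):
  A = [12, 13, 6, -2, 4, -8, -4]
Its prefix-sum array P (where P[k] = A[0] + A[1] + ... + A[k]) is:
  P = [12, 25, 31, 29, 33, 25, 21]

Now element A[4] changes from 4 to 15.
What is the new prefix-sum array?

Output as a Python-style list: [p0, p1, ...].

Answer: [12, 25, 31, 29, 44, 36, 32]

Derivation:
Change: A[4] 4 -> 15, delta = 11
P[k] for k < 4: unchanged (A[4] not included)
P[k] for k >= 4: shift by delta = 11
  P[0] = 12 + 0 = 12
  P[1] = 25 + 0 = 25
  P[2] = 31 + 0 = 31
  P[3] = 29 + 0 = 29
  P[4] = 33 + 11 = 44
  P[5] = 25 + 11 = 36
  P[6] = 21 + 11 = 32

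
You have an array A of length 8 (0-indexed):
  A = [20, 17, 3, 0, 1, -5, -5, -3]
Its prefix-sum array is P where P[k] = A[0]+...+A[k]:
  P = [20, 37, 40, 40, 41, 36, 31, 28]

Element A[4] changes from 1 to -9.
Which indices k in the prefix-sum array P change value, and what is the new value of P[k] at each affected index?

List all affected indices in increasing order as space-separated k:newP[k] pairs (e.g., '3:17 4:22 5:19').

P[k] = A[0] + ... + A[k]
P[k] includes A[4] iff k >= 4
Affected indices: 4, 5, ..., 7; delta = -10
  P[4]: 41 + -10 = 31
  P[5]: 36 + -10 = 26
  P[6]: 31 + -10 = 21
  P[7]: 28 + -10 = 18

Answer: 4:31 5:26 6:21 7:18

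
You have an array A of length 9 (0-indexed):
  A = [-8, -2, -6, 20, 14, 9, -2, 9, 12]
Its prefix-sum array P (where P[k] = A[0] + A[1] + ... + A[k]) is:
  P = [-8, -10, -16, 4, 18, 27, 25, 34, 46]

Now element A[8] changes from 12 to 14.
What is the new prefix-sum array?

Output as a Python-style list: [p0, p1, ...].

Change: A[8] 12 -> 14, delta = 2
P[k] for k < 8: unchanged (A[8] not included)
P[k] for k >= 8: shift by delta = 2
  P[0] = -8 + 0 = -8
  P[1] = -10 + 0 = -10
  P[2] = -16 + 0 = -16
  P[3] = 4 + 0 = 4
  P[4] = 18 + 0 = 18
  P[5] = 27 + 0 = 27
  P[6] = 25 + 0 = 25
  P[7] = 34 + 0 = 34
  P[8] = 46 + 2 = 48

Answer: [-8, -10, -16, 4, 18, 27, 25, 34, 48]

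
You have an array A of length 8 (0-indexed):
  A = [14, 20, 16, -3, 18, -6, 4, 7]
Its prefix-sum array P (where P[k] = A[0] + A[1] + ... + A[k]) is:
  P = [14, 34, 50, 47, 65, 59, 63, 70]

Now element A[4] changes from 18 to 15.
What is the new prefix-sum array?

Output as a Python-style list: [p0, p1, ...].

Change: A[4] 18 -> 15, delta = -3
P[k] for k < 4: unchanged (A[4] not included)
P[k] for k >= 4: shift by delta = -3
  P[0] = 14 + 0 = 14
  P[1] = 34 + 0 = 34
  P[2] = 50 + 0 = 50
  P[3] = 47 + 0 = 47
  P[4] = 65 + -3 = 62
  P[5] = 59 + -3 = 56
  P[6] = 63 + -3 = 60
  P[7] = 70 + -3 = 67

Answer: [14, 34, 50, 47, 62, 56, 60, 67]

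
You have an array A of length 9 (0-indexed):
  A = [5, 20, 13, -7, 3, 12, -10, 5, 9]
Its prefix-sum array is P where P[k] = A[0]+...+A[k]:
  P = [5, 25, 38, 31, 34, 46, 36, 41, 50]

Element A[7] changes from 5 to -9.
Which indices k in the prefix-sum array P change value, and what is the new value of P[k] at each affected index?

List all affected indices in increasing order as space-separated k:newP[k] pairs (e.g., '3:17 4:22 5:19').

Answer: 7:27 8:36

Derivation:
P[k] = A[0] + ... + A[k]
P[k] includes A[7] iff k >= 7
Affected indices: 7, 8, ..., 8; delta = -14
  P[7]: 41 + -14 = 27
  P[8]: 50 + -14 = 36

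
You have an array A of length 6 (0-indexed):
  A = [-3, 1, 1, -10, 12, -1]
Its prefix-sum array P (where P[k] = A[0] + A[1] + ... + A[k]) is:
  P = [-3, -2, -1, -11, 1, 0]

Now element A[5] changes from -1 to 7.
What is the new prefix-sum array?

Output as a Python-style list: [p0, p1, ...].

Answer: [-3, -2, -1, -11, 1, 8]

Derivation:
Change: A[5] -1 -> 7, delta = 8
P[k] for k < 5: unchanged (A[5] not included)
P[k] for k >= 5: shift by delta = 8
  P[0] = -3 + 0 = -3
  P[1] = -2 + 0 = -2
  P[2] = -1 + 0 = -1
  P[3] = -11 + 0 = -11
  P[4] = 1 + 0 = 1
  P[5] = 0 + 8 = 8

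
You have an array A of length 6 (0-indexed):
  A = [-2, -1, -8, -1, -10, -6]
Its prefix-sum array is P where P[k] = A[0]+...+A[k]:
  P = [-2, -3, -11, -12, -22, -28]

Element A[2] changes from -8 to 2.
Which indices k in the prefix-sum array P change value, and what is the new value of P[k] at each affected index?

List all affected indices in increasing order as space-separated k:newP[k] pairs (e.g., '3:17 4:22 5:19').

Answer: 2:-1 3:-2 4:-12 5:-18

Derivation:
P[k] = A[0] + ... + A[k]
P[k] includes A[2] iff k >= 2
Affected indices: 2, 3, ..., 5; delta = 10
  P[2]: -11 + 10 = -1
  P[3]: -12 + 10 = -2
  P[4]: -22 + 10 = -12
  P[5]: -28 + 10 = -18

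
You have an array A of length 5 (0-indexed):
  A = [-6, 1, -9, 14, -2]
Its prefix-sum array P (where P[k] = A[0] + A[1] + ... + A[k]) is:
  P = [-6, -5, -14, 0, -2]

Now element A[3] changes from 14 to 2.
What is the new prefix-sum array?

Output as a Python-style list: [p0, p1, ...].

Change: A[3] 14 -> 2, delta = -12
P[k] for k < 3: unchanged (A[3] not included)
P[k] for k >= 3: shift by delta = -12
  P[0] = -6 + 0 = -6
  P[1] = -5 + 0 = -5
  P[2] = -14 + 0 = -14
  P[3] = 0 + -12 = -12
  P[4] = -2 + -12 = -14

Answer: [-6, -5, -14, -12, -14]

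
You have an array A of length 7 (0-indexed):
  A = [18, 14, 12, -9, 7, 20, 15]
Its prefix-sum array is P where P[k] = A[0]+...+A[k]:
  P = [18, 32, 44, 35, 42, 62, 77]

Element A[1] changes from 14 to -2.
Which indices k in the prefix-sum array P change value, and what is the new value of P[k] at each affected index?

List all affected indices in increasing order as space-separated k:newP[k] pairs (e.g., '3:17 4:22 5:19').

P[k] = A[0] + ... + A[k]
P[k] includes A[1] iff k >= 1
Affected indices: 1, 2, ..., 6; delta = -16
  P[1]: 32 + -16 = 16
  P[2]: 44 + -16 = 28
  P[3]: 35 + -16 = 19
  P[4]: 42 + -16 = 26
  P[5]: 62 + -16 = 46
  P[6]: 77 + -16 = 61

Answer: 1:16 2:28 3:19 4:26 5:46 6:61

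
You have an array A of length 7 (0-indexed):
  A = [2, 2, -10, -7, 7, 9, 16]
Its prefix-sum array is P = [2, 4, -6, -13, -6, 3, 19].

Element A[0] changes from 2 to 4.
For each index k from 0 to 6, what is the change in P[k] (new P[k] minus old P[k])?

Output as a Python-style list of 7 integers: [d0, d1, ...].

Answer: [2, 2, 2, 2, 2, 2, 2]

Derivation:
Element change: A[0] 2 -> 4, delta = 2
For k < 0: P[k] unchanged, delta_P[k] = 0
For k >= 0: P[k] shifts by exactly 2
Delta array: [2, 2, 2, 2, 2, 2, 2]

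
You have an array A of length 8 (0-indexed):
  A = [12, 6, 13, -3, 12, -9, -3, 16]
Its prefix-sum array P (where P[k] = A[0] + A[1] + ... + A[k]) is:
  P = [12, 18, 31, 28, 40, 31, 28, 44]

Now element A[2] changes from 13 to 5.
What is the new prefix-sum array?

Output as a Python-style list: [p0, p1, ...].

Change: A[2] 13 -> 5, delta = -8
P[k] for k < 2: unchanged (A[2] not included)
P[k] for k >= 2: shift by delta = -8
  P[0] = 12 + 0 = 12
  P[1] = 18 + 0 = 18
  P[2] = 31 + -8 = 23
  P[3] = 28 + -8 = 20
  P[4] = 40 + -8 = 32
  P[5] = 31 + -8 = 23
  P[6] = 28 + -8 = 20
  P[7] = 44 + -8 = 36

Answer: [12, 18, 23, 20, 32, 23, 20, 36]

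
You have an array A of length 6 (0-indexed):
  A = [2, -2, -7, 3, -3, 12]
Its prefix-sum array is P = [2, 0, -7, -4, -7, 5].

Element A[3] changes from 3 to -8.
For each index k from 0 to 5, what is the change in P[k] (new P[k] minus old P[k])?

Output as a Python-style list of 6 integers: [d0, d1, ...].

Element change: A[3] 3 -> -8, delta = -11
For k < 3: P[k] unchanged, delta_P[k] = 0
For k >= 3: P[k] shifts by exactly -11
Delta array: [0, 0, 0, -11, -11, -11]

Answer: [0, 0, 0, -11, -11, -11]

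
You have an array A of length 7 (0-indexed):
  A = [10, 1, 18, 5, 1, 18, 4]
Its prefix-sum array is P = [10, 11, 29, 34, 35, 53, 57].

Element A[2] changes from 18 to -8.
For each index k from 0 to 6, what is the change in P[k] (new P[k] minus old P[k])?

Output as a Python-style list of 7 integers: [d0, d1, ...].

Element change: A[2] 18 -> -8, delta = -26
For k < 2: P[k] unchanged, delta_P[k] = 0
For k >= 2: P[k] shifts by exactly -26
Delta array: [0, 0, -26, -26, -26, -26, -26]

Answer: [0, 0, -26, -26, -26, -26, -26]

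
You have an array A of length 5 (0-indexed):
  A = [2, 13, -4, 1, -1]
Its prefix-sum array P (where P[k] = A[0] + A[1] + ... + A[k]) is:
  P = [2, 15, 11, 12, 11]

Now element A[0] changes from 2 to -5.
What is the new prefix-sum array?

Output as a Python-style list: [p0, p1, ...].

Answer: [-5, 8, 4, 5, 4]

Derivation:
Change: A[0] 2 -> -5, delta = -7
P[k] for k < 0: unchanged (A[0] not included)
P[k] for k >= 0: shift by delta = -7
  P[0] = 2 + -7 = -5
  P[1] = 15 + -7 = 8
  P[2] = 11 + -7 = 4
  P[3] = 12 + -7 = 5
  P[4] = 11 + -7 = 4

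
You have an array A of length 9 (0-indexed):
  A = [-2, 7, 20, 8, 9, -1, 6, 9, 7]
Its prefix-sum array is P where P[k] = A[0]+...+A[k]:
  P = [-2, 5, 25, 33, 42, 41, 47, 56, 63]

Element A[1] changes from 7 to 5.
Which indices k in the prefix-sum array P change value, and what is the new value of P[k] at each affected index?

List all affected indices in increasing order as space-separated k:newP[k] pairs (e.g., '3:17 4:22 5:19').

Answer: 1:3 2:23 3:31 4:40 5:39 6:45 7:54 8:61

Derivation:
P[k] = A[0] + ... + A[k]
P[k] includes A[1] iff k >= 1
Affected indices: 1, 2, ..., 8; delta = -2
  P[1]: 5 + -2 = 3
  P[2]: 25 + -2 = 23
  P[3]: 33 + -2 = 31
  P[4]: 42 + -2 = 40
  P[5]: 41 + -2 = 39
  P[6]: 47 + -2 = 45
  P[7]: 56 + -2 = 54
  P[8]: 63 + -2 = 61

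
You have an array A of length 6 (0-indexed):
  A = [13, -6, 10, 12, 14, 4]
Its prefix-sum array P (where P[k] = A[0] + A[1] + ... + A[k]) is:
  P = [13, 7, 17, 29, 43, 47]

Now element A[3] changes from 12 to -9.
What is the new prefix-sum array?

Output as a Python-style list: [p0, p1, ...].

Change: A[3] 12 -> -9, delta = -21
P[k] for k < 3: unchanged (A[3] not included)
P[k] for k >= 3: shift by delta = -21
  P[0] = 13 + 0 = 13
  P[1] = 7 + 0 = 7
  P[2] = 17 + 0 = 17
  P[3] = 29 + -21 = 8
  P[4] = 43 + -21 = 22
  P[5] = 47 + -21 = 26

Answer: [13, 7, 17, 8, 22, 26]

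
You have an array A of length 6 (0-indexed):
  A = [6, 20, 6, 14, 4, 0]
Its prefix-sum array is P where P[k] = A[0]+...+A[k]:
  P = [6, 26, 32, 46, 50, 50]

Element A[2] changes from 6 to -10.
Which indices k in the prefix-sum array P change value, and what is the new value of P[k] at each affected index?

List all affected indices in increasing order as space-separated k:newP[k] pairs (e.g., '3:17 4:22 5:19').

P[k] = A[0] + ... + A[k]
P[k] includes A[2] iff k >= 2
Affected indices: 2, 3, ..., 5; delta = -16
  P[2]: 32 + -16 = 16
  P[3]: 46 + -16 = 30
  P[4]: 50 + -16 = 34
  P[5]: 50 + -16 = 34

Answer: 2:16 3:30 4:34 5:34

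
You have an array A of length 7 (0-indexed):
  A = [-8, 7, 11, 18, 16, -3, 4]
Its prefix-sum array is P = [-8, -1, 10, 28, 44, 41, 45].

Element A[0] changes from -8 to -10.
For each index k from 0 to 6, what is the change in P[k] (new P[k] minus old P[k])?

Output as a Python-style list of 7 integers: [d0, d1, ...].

Answer: [-2, -2, -2, -2, -2, -2, -2]

Derivation:
Element change: A[0] -8 -> -10, delta = -2
For k < 0: P[k] unchanged, delta_P[k] = 0
For k >= 0: P[k] shifts by exactly -2
Delta array: [-2, -2, -2, -2, -2, -2, -2]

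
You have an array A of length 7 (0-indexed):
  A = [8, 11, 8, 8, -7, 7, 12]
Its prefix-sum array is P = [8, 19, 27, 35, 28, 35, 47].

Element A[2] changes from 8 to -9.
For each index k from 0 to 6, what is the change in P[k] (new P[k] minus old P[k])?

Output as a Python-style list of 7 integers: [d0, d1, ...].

Element change: A[2] 8 -> -9, delta = -17
For k < 2: P[k] unchanged, delta_P[k] = 0
For k >= 2: P[k] shifts by exactly -17
Delta array: [0, 0, -17, -17, -17, -17, -17]

Answer: [0, 0, -17, -17, -17, -17, -17]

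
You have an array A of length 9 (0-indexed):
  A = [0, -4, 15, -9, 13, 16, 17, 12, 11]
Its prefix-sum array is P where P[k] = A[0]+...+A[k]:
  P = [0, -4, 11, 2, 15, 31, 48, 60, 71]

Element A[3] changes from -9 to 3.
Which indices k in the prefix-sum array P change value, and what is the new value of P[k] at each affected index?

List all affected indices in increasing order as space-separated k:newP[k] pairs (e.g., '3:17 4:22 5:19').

Answer: 3:14 4:27 5:43 6:60 7:72 8:83

Derivation:
P[k] = A[0] + ... + A[k]
P[k] includes A[3] iff k >= 3
Affected indices: 3, 4, ..., 8; delta = 12
  P[3]: 2 + 12 = 14
  P[4]: 15 + 12 = 27
  P[5]: 31 + 12 = 43
  P[6]: 48 + 12 = 60
  P[7]: 60 + 12 = 72
  P[8]: 71 + 12 = 83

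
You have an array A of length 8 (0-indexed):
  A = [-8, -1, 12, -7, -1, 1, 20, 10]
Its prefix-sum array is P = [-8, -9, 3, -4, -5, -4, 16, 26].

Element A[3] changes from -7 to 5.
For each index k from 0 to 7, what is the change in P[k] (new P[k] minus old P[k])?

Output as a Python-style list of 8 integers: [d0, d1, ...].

Element change: A[3] -7 -> 5, delta = 12
For k < 3: P[k] unchanged, delta_P[k] = 0
For k >= 3: P[k] shifts by exactly 12
Delta array: [0, 0, 0, 12, 12, 12, 12, 12]

Answer: [0, 0, 0, 12, 12, 12, 12, 12]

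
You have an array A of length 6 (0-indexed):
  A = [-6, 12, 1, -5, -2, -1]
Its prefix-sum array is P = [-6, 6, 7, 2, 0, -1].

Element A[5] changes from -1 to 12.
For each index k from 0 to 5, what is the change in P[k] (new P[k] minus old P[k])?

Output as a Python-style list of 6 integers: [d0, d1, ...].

Element change: A[5] -1 -> 12, delta = 13
For k < 5: P[k] unchanged, delta_P[k] = 0
For k >= 5: P[k] shifts by exactly 13
Delta array: [0, 0, 0, 0, 0, 13]

Answer: [0, 0, 0, 0, 0, 13]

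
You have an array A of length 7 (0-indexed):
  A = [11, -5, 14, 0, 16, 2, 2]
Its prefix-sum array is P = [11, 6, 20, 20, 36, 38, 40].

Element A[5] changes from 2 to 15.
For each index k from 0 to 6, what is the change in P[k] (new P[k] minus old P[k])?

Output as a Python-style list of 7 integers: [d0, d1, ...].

Answer: [0, 0, 0, 0, 0, 13, 13]

Derivation:
Element change: A[5] 2 -> 15, delta = 13
For k < 5: P[k] unchanged, delta_P[k] = 0
For k >= 5: P[k] shifts by exactly 13
Delta array: [0, 0, 0, 0, 0, 13, 13]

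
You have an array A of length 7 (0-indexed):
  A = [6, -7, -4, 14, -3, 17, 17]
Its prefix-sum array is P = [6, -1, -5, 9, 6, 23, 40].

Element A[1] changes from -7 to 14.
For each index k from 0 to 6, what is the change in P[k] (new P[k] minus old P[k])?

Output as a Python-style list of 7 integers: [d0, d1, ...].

Answer: [0, 21, 21, 21, 21, 21, 21]

Derivation:
Element change: A[1] -7 -> 14, delta = 21
For k < 1: P[k] unchanged, delta_P[k] = 0
For k >= 1: P[k] shifts by exactly 21
Delta array: [0, 21, 21, 21, 21, 21, 21]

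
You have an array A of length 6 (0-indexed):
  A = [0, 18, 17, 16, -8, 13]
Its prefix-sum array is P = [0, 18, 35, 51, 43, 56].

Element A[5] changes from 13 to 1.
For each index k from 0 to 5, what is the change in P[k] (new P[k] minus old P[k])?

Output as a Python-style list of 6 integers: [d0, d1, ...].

Element change: A[5] 13 -> 1, delta = -12
For k < 5: P[k] unchanged, delta_P[k] = 0
For k >= 5: P[k] shifts by exactly -12
Delta array: [0, 0, 0, 0, 0, -12]

Answer: [0, 0, 0, 0, 0, -12]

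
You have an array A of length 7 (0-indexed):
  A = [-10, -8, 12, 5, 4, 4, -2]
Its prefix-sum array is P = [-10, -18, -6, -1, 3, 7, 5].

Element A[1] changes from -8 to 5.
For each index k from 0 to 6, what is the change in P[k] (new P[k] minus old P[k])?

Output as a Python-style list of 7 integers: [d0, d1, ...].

Answer: [0, 13, 13, 13, 13, 13, 13]

Derivation:
Element change: A[1] -8 -> 5, delta = 13
For k < 1: P[k] unchanged, delta_P[k] = 0
For k >= 1: P[k] shifts by exactly 13
Delta array: [0, 13, 13, 13, 13, 13, 13]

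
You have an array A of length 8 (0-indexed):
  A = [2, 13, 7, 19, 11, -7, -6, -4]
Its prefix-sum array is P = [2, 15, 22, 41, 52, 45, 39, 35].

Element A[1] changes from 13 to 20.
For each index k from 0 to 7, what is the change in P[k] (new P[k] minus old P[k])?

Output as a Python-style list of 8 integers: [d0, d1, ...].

Answer: [0, 7, 7, 7, 7, 7, 7, 7]

Derivation:
Element change: A[1] 13 -> 20, delta = 7
For k < 1: P[k] unchanged, delta_P[k] = 0
For k >= 1: P[k] shifts by exactly 7
Delta array: [0, 7, 7, 7, 7, 7, 7, 7]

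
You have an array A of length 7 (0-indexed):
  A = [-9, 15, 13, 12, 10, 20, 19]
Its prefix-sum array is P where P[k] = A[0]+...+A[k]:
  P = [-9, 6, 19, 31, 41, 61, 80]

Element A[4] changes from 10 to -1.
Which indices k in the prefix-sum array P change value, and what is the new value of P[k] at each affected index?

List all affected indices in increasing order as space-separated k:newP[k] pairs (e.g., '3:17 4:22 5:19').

P[k] = A[0] + ... + A[k]
P[k] includes A[4] iff k >= 4
Affected indices: 4, 5, ..., 6; delta = -11
  P[4]: 41 + -11 = 30
  P[5]: 61 + -11 = 50
  P[6]: 80 + -11 = 69

Answer: 4:30 5:50 6:69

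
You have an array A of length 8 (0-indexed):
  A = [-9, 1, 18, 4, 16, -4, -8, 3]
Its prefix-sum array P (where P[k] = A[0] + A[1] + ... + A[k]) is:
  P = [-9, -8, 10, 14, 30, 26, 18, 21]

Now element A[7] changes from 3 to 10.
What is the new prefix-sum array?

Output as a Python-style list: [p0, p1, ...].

Answer: [-9, -8, 10, 14, 30, 26, 18, 28]

Derivation:
Change: A[7] 3 -> 10, delta = 7
P[k] for k < 7: unchanged (A[7] not included)
P[k] for k >= 7: shift by delta = 7
  P[0] = -9 + 0 = -9
  P[1] = -8 + 0 = -8
  P[2] = 10 + 0 = 10
  P[3] = 14 + 0 = 14
  P[4] = 30 + 0 = 30
  P[5] = 26 + 0 = 26
  P[6] = 18 + 0 = 18
  P[7] = 21 + 7 = 28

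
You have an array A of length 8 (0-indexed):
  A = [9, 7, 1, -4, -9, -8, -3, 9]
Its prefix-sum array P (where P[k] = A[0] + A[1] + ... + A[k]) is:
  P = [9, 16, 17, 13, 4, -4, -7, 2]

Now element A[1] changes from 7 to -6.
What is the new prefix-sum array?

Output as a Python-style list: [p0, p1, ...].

Change: A[1] 7 -> -6, delta = -13
P[k] for k < 1: unchanged (A[1] not included)
P[k] for k >= 1: shift by delta = -13
  P[0] = 9 + 0 = 9
  P[1] = 16 + -13 = 3
  P[2] = 17 + -13 = 4
  P[3] = 13 + -13 = 0
  P[4] = 4 + -13 = -9
  P[5] = -4 + -13 = -17
  P[6] = -7 + -13 = -20
  P[7] = 2 + -13 = -11

Answer: [9, 3, 4, 0, -9, -17, -20, -11]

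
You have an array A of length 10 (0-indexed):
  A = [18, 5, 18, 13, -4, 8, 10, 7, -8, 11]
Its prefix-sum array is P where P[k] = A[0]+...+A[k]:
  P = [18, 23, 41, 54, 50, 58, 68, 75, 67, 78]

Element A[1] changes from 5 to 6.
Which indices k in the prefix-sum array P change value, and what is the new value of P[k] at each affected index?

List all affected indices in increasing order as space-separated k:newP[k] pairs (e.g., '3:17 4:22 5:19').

Answer: 1:24 2:42 3:55 4:51 5:59 6:69 7:76 8:68 9:79

Derivation:
P[k] = A[0] + ... + A[k]
P[k] includes A[1] iff k >= 1
Affected indices: 1, 2, ..., 9; delta = 1
  P[1]: 23 + 1 = 24
  P[2]: 41 + 1 = 42
  P[3]: 54 + 1 = 55
  P[4]: 50 + 1 = 51
  P[5]: 58 + 1 = 59
  P[6]: 68 + 1 = 69
  P[7]: 75 + 1 = 76
  P[8]: 67 + 1 = 68
  P[9]: 78 + 1 = 79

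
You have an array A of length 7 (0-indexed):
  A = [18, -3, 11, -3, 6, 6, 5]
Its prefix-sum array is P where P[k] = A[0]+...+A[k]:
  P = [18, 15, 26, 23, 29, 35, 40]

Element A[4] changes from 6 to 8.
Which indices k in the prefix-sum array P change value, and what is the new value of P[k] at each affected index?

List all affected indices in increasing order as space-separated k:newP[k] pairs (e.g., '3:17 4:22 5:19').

P[k] = A[0] + ... + A[k]
P[k] includes A[4] iff k >= 4
Affected indices: 4, 5, ..., 6; delta = 2
  P[4]: 29 + 2 = 31
  P[5]: 35 + 2 = 37
  P[6]: 40 + 2 = 42

Answer: 4:31 5:37 6:42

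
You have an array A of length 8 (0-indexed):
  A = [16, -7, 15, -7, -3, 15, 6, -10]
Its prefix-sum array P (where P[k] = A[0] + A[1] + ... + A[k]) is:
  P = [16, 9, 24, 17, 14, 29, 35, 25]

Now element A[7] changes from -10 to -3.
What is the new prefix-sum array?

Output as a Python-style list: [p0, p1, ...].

Change: A[7] -10 -> -3, delta = 7
P[k] for k < 7: unchanged (A[7] not included)
P[k] for k >= 7: shift by delta = 7
  P[0] = 16 + 0 = 16
  P[1] = 9 + 0 = 9
  P[2] = 24 + 0 = 24
  P[3] = 17 + 0 = 17
  P[4] = 14 + 0 = 14
  P[5] = 29 + 0 = 29
  P[6] = 35 + 0 = 35
  P[7] = 25 + 7 = 32

Answer: [16, 9, 24, 17, 14, 29, 35, 32]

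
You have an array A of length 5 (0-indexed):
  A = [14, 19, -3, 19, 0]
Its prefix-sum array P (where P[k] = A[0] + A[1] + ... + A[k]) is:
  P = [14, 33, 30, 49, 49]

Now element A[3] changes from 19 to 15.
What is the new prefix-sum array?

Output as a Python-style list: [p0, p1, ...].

Change: A[3] 19 -> 15, delta = -4
P[k] for k < 3: unchanged (A[3] not included)
P[k] for k >= 3: shift by delta = -4
  P[0] = 14 + 0 = 14
  P[1] = 33 + 0 = 33
  P[2] = 30 + 0 = 30
  P[3] = 49 + -4 = 45
  P[4] = 49 + -4 = 45

Answer: [14, 33, 30, 45, 45]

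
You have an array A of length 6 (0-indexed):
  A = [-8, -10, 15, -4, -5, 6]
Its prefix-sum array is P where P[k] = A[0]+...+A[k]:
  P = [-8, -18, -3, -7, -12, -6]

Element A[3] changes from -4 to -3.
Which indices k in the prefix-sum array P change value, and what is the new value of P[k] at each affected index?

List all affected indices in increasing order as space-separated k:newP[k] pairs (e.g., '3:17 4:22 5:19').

P[k] = A[0] + ... + A[k]
P[k] includes A[3] iff k >= 3
Affected indices: 3, 4, ..., 5; delta = 1
  P[3]: -7 + 1 = -6
  P[4]: -12 + 1 = -11
  P[5]: -6 + 1 = -5

Answer: 3:-6 4:-11 5:-5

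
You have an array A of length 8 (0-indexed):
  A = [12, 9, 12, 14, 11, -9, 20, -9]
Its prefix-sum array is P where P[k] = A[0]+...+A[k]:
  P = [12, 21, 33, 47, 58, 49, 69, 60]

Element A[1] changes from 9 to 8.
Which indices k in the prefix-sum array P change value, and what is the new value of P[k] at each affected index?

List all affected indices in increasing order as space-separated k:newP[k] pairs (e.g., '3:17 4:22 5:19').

Answer: 1:20 2:32 3:46 4:57 5:48 6:68 7:59

Derivation:
P[k] = A[0] + ... + A[k]
P[k] includes A[1] iff k >= 1
Affected indices: 1, 2, ..., 7; delta = -1
  P[1]: 21 + -1 = 20
  P[2]: 33 + -1 = 32
  P[3]: 47 + -1 = 46
  P[4]: 58 + -1 = 57
  P[5]: 49 + -1 = 48
  P[6]: 69 + -1 = 68
  P[7]: 60 + -1 = 59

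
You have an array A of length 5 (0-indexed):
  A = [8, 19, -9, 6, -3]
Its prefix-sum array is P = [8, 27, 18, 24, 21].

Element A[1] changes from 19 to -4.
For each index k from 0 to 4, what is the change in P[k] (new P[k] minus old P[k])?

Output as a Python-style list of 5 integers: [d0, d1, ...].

Element change: A[1] 19 -> -4, delta = -23
For k < 1: P[k] unchanged, delta_P[k] = 0
For k >= 1: P[k] shifts by exactly -23
Delta array: [0, -23, -23, -23, -23]

Answer: [0, -23, -23, -23, -23]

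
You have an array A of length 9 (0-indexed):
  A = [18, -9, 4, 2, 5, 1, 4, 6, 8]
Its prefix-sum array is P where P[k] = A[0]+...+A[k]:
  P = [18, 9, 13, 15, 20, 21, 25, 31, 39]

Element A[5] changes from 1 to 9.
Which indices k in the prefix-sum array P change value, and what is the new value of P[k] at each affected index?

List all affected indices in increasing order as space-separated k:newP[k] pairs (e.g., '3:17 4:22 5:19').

Answer: 5:29 6:33 7:39 8:47

Derivation:
P[k] = A[0] + ... + A[k]
P[k] includes A[5] iff k >= 5
Affected indices: 5, 6, ..., 8; delta = 8
  P[5]: 21 + 8 = 29
  P[6]: 25 + 8 = 33
  P[7]: 31 + 8 = 39
  P[8]: 39 + 8 = 47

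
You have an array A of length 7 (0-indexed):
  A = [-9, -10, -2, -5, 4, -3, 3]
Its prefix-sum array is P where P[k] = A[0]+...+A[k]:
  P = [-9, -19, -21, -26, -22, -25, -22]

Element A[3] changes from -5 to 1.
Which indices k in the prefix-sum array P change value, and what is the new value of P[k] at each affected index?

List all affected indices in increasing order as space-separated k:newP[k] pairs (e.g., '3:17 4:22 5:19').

P[k] = A[0] + ... + A[k]
P[k] includes A[3] iff k >= 3
Affected indices: 3, 4, ..., 6; delta = 6
  P[3]: -26 + 6 = -20
  P[4]: -22 + 6 = -16
  P[5]: -25 + 6 = -19
  P[6]: -22 + 6 = -16

Answer: 3:-20 4:-16 5:-19 6:-16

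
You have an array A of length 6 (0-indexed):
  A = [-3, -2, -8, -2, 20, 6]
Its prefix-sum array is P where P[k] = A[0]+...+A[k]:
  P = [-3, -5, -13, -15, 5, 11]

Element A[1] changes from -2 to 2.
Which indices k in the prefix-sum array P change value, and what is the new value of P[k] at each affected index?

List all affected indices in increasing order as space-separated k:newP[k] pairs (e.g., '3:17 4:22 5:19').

P[k] = A[0] + ... + A[k]
P[k] includes A[1] iff k >= 1
Affected indices: 1, 2, ..., 5; delta = 4
  P[1]: -5 + 4 = -1
  P[2]: -13 + 4 = -9
  P[3]: -15 + 4 = -11
  P[4]: 5 + 4 = 9
  P[5]: 11 + 4 = 15

Answer: 1:-1 2:-9 3:-11 4:9 5:15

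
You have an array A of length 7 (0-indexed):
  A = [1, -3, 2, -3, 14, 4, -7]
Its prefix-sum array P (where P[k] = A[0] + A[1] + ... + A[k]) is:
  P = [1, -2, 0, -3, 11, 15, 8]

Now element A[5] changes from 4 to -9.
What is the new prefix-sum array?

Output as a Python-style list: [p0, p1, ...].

Answer: [1, -2, 0, -3, 11, 2, -5]

Derivation:
Change: A[5] 4 -> -9, delta = -13
P[k] for k < 5: unchanged (A[5] not included)
P[k] for k >= 5: shift by delta = -13
  P[0] = 1 + 0 = 1
  P[1] = -2 + 0 = -2
  P[2] = 0 + 0 = 0
  P[3] = -3 + 0 = -3
  P[4] = 11 + 0 = 11
  P[5] = 15 + -13 = 2
  P[6] = 8 + -13 = -5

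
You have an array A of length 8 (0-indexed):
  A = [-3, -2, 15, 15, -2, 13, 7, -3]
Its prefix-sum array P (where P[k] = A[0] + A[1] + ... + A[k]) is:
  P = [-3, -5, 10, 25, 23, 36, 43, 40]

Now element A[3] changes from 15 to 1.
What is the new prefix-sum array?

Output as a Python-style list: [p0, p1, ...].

Answer: [-3, -5, 10, 11, 9, 22, 29, 26]

Derivation:
Change: A[3] 15 -> 1, delta = -14
P[k] for k < 3: unchanged (A[3] not included)
P[k] for k >= 3: shift by delta = -14
  P[0] = -3 + 0 = -3
  P[1] = -5 + 0 = -5
  P[2] = 10 + 0 = 10
  P[3] = 25 + -14 = 11
  P[4] = 23 + -14 = 9
  P[5] = 36 + -14 = 22
  P[6] = 43 + -14 = 29
  P[7] = 40 + -14 = 26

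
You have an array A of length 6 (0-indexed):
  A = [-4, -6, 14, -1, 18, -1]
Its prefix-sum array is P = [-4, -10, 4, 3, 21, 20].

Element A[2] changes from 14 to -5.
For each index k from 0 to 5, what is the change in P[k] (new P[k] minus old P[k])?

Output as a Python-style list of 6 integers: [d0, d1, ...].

Element change: A[2] 14 -> -5, delta = -19
For k < 2: P[k] unchanged, delta_P[k] = 0
For k >= 2: P[k] shifts by exactly -19
Delta array: [0, 0, -19, -19, -19, -19]

Answer: [0, 0, -19, -19, -19, -19]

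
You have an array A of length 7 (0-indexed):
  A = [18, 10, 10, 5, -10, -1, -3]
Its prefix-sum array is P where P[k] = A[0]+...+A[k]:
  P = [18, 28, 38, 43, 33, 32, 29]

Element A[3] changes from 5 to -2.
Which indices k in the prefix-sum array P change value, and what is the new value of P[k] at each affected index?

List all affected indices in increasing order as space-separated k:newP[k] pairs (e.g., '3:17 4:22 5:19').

Answer: 3:36 4:26 5:25 6:22

Derivation:
P[k] = A[0] + ... + A[k]
P[k] includes A[3] iff k >= 3
Affected indices: 3, 4, ..., 6; delta = -7
  P[3]: 43 + -7 = 36
  P[4]: 33 + -7 = 26
  P[5]: 32 + -7 = 25
  P[6]: 29 + -7 = 22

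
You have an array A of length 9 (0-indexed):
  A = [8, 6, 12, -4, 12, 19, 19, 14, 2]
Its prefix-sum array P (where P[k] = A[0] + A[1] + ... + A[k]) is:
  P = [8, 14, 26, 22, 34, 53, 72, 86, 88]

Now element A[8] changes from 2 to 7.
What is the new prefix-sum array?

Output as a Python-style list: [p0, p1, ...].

Change: A[8] 2 -> 7, delta = 5
P[k] for k < 8: unchanged (A[8] not included)
P[k] for k >= 8: shift by delta = 5
  P[0] = 8 + 0 = 8
  P[1] = 14 + 0 = 14
  P[2] = 26 + 0 = 26
  P[3] = 22 + 0 = 22
  P[4] = 34 + 0 = 34
  P[5] = 53 + 0 = 53
  P[6] = 72 + 0 = 72
  P[7] = 86 + 0 = 86
  P[8] = 88 + 5 = 93

Answer: [8, 14, 26, 22, 34, 53, 72, 86, 93]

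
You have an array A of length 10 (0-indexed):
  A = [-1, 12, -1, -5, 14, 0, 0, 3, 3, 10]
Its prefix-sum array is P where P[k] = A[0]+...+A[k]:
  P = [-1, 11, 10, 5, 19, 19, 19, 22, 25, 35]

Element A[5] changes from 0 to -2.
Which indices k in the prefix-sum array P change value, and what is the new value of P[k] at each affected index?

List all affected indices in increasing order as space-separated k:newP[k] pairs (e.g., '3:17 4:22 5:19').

Answer: 5:17 6:17 7:20 8:23 9:33

Derivation:
P[k] = A[0] + ... + A[k]
P[k] includes A[5] iff k >= 5
Affected indices: 5, 6, ..., 9; delta = -2
  P[5]: 19 + -2 = 17
  P[6]: 19 + -2 = 17
  P[7]: 22 + -2 = 20
  P[8]: 25 + -2 = 23
  P[9]: 35 + -2 = 33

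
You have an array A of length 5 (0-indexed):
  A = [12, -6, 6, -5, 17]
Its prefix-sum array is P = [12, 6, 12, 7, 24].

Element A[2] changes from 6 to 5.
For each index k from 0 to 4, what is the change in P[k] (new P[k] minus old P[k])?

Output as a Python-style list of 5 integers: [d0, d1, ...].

Element change: A[2] 6 -> 5, delta = -1
For k < 2: P[k] unchanged, delta_P[k] = 0
For k >= 2: P[k] shifts by exactly -1
Delta array: [0, 0, -1, -1, -1]

Answer: [0, 0, -1, -1, -1]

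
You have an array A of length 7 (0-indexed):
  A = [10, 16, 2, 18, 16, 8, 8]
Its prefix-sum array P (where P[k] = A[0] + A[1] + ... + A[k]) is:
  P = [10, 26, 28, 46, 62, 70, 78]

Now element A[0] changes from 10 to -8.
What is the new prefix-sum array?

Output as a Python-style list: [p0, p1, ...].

Answer: [-8, 8, 10, 28, 44, 52, 60]

Derivation:
Change: A[0] 10 -> -8, delta = -18
P[k] for k < 0: unchanged (A[0] not included)
P[k] for k >= 0: shift by delta = -18
  P[0] = 10 + -18 = -8
  P[1] = 26 + -18 = 8
  P[2] = 28 + -18 = 10
  P[3] = 46 + -18 = 28
  P[4] = 62 + -18 = 44
  P[5] = 70 + -18 = 52
  P[6] = 78 + -18 = 60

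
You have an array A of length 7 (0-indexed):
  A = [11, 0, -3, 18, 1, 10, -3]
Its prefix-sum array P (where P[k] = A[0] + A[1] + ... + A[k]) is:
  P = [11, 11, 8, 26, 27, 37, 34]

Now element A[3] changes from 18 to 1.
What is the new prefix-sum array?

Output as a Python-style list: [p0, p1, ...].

Change: A[3] 18 -> 1, delta = -17
P[k] for k < 3: unchanged (A[3] not included)
P[k] for k >= 3: shift by delta = -17
  P[0] = 11 + 0 = 11
  P[1] = 11 + 0 = 11
  P[2] = 8 + 0 = 8
  P[3] = 26 + -17 = 9
  P[4] = 27 + -17 = 10
  P[5] = 37 + -17 = 20
  P[6] = 34 + -17 = 17

Answer: [11, 11, 8, 9, 10, 20, 17]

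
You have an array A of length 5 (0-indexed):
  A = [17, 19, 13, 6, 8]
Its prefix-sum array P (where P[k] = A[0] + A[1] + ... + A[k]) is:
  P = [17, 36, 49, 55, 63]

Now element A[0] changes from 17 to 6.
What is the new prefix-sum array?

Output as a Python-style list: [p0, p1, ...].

Change: A[0] 17 -> 6, delta = -11
P[k] for k < 0: unchanged (A[0] not included)
P[k] for k >= 0: shift by delta = -11
  P[0] = 17 + -11 = 6
  P[1] = 36 + -11 = 25
  P[2] = 49 + -11 = 38
  P[3] = 55 + -11 = 44
  P[4] = 63 + -11 = 52

Answer: [6, 25, 38, 44, 52]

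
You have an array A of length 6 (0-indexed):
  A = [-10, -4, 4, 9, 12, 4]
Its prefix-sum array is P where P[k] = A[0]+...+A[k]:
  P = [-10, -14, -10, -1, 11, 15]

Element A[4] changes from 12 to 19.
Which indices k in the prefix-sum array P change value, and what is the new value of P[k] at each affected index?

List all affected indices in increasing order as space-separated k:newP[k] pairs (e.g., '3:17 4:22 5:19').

P[k] = A[0] + ... + A[k]
P[k] includes A[4] iff k >= 4
Affected indices: 4, 5, ..., 5; delta = 7
  P[4]: 11 + 7 = 18
  P[5]: 15 + 7 = 22

Answer: 4:18 5:22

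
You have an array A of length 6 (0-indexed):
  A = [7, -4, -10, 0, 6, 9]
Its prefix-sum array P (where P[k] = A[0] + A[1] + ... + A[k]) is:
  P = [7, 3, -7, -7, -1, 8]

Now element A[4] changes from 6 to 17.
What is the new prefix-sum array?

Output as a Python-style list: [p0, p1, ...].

Change: A[4] 6 -> 17, delta = 11
P[k] for k < 4: unchanged (A[4] not included)
P[k] for k >= 4: shift by delta = 11
  P[0] = 7 + 0 = 7
  P[1] = 3 + 0 = 3
  P[2] = -7 + 0 = -7
  P[3] = -7 + 0 = -7
  P[4] = -1 + 11 = 10
  P[5] = 8 + 11 = 19

Answer: [7, 3, -7, -7, 10, 19]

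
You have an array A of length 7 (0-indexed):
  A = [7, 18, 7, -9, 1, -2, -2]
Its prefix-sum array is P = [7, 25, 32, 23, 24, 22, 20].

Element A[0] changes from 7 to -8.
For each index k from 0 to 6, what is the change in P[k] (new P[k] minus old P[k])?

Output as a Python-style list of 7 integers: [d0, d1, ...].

Element change: A[0] 7 -> -8, delta = -15
For k < 0: P[k] unchanged, delta_P[k] = 0
For k >= 0: P[k] shifts by exactly -15
Delta array: [-15, -15, -15, -15, -15, -15, -15]

Answer: [-15, -15, -15, -15, -15, -15, -15]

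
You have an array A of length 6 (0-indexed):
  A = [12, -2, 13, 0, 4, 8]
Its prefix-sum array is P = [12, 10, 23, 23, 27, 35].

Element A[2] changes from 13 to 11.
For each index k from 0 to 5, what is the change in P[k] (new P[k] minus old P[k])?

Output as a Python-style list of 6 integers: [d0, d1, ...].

Element change: A[2] 13 -> 11, delta = -2
For k < 2: P[k] unchanged, delta_P[k] = 0
For k >= 2: P[k] shifts by exactly -2
Delta array: [0, 0, -2, -2, -2, -2]

Answer: [0, 0, -2, -2, -2, -2]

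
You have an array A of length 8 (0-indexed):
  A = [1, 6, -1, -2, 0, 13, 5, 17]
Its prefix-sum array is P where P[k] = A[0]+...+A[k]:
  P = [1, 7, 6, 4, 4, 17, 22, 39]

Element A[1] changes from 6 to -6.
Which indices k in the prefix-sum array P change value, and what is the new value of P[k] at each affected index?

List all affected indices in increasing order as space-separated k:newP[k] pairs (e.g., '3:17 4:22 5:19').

Answer: 1:-5 2:-6 3:-8 4:-8 5:5 6:10 7:27

Derivation:
P[k] = A[0] + ... + A[k]
P[k] includes A[1] iff k >= 1
Affected indices: 1, 2, ..., 7; delta = -12
  P[1]: 7 + -12 = -5
  P[2]: 6 + -12 = -6
  P[3]: 4 + -12 = -8
  P[4]: 4 + -12 = -8
  P[5]: 17 + -12 = 5
  P[6]: 22 + -12 = 10
  P[7]: 39 + -12 = 27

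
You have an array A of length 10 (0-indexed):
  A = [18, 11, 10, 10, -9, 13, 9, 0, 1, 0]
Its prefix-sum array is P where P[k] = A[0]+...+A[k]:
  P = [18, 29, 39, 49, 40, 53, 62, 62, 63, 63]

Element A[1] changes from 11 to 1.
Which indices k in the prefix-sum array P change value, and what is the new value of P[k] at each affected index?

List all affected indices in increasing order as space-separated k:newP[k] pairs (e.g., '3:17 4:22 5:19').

Answer: 1:19 2:29 3:39 4:30 5:43 6:52 7:52 8:53 9:53

Derivation:
P[k] = A[0] + ... + A[k]
P[k] includes A[1] iff k >= 1
Affected indices: 1, 2, ..., 9; delta = -10
  P[1]: 29 + -10 = 19
  P[2]: 39 + -10 = 29
  P[3]: 49 + -10 = 39
  P[4]: 40 + -10 = 30
  P[5]: 53 + -10 = 43
  P[6]: 62 + -10 = 52
  P[7]: 62 + -10 = 52
  P[8]: 63 + -10 = 53
  P[9]: 63 + -10 = 53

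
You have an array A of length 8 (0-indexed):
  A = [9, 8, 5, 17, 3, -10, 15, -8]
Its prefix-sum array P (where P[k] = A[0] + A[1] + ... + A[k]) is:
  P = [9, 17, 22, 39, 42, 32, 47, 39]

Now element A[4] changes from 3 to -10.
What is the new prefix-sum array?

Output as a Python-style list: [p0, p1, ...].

Change: A[4] 3 -> -10, delta = -13
P[k] for k < 4: unchanged (A[4] not included)
P[k] for k >= 4: shift by delta = -13
  P[0] = 9 + 0 = 9
  P[1] = 17 + 0 = 17
  P[2] = 22 + 0 = 22
  P[3] = 39 + 0 = 39
  P[4] = 42 + -13 = 29
  P[5] = 32 + -13 = 19
  P[6] = 47 + -13 = 34
  P[7] = 39 + -13 = 26

Answer: [9, 17, 22, 39, 29, 19, 34, 26]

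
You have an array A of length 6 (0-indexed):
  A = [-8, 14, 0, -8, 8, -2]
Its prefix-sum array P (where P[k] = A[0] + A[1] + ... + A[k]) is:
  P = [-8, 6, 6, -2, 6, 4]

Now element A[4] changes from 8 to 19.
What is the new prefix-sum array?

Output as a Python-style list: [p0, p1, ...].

Answer: [-8, 6, 6, -2, 17, 15]

Derivation:
Change: A[4] 8 -> 19, delta = 11
P[k] for k < 4: unchanged (A[4] not included)
P[k] for k >= 4: shift by delta = 11
  P[0] = -8 + 0 = -8
  P[1] = 6 + 0 = 6
  P[2] = 6 + 0 = 6
  P[3] = -2 + 0 = -2
  P[4] = 6 + 11 = 17
  P[5] = 4 + 11 = 15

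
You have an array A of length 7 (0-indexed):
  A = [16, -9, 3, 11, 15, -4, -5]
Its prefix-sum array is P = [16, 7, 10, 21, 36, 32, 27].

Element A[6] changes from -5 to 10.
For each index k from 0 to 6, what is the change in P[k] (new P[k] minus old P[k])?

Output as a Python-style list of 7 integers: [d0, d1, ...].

Answer: [0, 0, 0, 0, 0, 0, 15]

Derivation:
Element change: A[6] -5 -> 10, delta = 15
For k < 6: P[k] unchanged, delta_P[k] = 0
For k >= 6: P[k] shifts by exactly 15
Delta array: [0, 0, 0, 0, 0, 0, 15]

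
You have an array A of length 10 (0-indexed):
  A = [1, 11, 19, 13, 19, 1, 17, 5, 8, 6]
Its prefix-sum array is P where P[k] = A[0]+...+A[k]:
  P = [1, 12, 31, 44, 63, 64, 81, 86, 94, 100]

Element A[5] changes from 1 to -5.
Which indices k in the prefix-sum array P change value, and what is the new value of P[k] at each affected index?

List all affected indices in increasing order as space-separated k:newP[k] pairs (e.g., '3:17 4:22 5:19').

P[k] = A[0] + ... + A[k]
P[k] includes A[5] iff k >= 5
Affected indices: 5, 6, ..., 9; delta = -6
  P[5]: 64 + -6 = 58
  P[6]: 81 + -6 = 75
  P[7]: 86 + -6 = 80
  P[8]: 94 + -6 = 88
  P[9]: 100 + -6 = 94

Answer: 5:58 6:75 7:80 8:88 9:94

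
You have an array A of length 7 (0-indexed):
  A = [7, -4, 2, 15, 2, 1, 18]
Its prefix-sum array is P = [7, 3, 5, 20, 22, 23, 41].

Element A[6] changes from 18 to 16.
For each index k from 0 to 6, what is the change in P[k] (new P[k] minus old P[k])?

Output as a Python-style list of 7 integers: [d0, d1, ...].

Answer: [0, 0, 0, 0, 0, 0, -2]

Derivation:
Element change: A[6] 18 -> 16, delta = -2
For k < 6: P[k] unchanged, delta_P[k] = 0
For k >= 6: P[k] shifts by exactly -2
Delta array: [0, 0, 0, 0, 0, 0, -2]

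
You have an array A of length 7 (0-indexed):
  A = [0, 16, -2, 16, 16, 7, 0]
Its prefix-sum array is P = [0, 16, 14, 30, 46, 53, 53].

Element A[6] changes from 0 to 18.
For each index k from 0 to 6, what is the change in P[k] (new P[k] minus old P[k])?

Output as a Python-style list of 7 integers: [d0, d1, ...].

Element change: A[6] 0 -> 18, delta = 18
For k < 6: P[k] unchanged, delta_P[k] = 0
For k >= 6: P[k] shifts by exactly 18
Delta array: [0, 0, 0, 0, 0, 0, 18]

Answer: [0, 0, 0, 0, 0, 0, 18]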